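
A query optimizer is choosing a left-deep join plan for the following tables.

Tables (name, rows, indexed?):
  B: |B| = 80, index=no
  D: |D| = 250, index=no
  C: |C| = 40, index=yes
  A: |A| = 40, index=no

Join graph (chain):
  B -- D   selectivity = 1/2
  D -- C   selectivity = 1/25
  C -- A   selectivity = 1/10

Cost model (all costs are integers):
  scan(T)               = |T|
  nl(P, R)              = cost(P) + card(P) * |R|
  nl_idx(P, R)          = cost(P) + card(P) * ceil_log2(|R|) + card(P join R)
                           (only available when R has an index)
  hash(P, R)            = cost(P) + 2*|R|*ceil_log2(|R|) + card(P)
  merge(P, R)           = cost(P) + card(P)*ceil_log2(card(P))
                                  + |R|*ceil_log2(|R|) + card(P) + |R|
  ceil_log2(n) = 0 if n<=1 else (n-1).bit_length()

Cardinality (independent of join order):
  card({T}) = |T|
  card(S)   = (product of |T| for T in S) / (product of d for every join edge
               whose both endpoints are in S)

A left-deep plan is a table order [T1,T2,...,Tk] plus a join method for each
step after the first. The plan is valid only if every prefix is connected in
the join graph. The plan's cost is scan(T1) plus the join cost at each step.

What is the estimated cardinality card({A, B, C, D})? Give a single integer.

Tables in S: A(40), B(80), C(40), D(250)
Edges inside S: B-D(d=2), D-C(d=25), C-A(d=10)
numerator = 40 * 80 * 40 * 250 = 32000000
denominator = 2 * 25 * 10 = 500
card(S) = 32000000 / 500 = 64000

64000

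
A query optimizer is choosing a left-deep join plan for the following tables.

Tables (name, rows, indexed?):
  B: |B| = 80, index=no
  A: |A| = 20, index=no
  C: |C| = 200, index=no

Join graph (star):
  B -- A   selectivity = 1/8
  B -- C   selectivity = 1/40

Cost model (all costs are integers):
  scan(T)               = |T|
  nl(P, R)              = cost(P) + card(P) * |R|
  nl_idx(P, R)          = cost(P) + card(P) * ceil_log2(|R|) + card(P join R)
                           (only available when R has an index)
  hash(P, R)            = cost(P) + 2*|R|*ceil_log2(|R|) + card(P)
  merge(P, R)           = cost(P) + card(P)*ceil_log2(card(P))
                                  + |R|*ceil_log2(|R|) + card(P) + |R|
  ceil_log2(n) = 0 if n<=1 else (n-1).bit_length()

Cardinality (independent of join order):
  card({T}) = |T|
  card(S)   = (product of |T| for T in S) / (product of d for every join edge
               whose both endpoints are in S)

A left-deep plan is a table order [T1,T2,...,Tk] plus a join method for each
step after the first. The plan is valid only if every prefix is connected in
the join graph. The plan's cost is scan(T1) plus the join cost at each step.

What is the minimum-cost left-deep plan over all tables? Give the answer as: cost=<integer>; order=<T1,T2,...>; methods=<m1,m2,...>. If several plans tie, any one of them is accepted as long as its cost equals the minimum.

cost=2120; order=C,B,A; methods=hash,hash

Selinger DP (subsets sized 1..n):
  {B}: scan cost=80, card=80
  {A}: scan cost=20, card=20
  {C}: scan cost=200, card=200
  {AB}: card=200; try (A,hash)→360, (B,merge)→780, (A,merge)→840, (B,hash)→1160, (B,nl)→1620, (A,nl)→1680; best=360 via (A,hash)
  {BC}: card=400; try (B,hash)→1520, (C,merge)→2520, (B,merge)→2640, (C,hash)→3360, (C,nl)→16080, (B,nl)→16200; best=1520 via (B,hash)
  {ABC}: card=1000; try (A,hash)→2120, (C,hash)→3760, (C,merge)→3960, (A,merge)→5640, (A,nl)→9520, (C,nl)→40360; best=2120 via (A,hash)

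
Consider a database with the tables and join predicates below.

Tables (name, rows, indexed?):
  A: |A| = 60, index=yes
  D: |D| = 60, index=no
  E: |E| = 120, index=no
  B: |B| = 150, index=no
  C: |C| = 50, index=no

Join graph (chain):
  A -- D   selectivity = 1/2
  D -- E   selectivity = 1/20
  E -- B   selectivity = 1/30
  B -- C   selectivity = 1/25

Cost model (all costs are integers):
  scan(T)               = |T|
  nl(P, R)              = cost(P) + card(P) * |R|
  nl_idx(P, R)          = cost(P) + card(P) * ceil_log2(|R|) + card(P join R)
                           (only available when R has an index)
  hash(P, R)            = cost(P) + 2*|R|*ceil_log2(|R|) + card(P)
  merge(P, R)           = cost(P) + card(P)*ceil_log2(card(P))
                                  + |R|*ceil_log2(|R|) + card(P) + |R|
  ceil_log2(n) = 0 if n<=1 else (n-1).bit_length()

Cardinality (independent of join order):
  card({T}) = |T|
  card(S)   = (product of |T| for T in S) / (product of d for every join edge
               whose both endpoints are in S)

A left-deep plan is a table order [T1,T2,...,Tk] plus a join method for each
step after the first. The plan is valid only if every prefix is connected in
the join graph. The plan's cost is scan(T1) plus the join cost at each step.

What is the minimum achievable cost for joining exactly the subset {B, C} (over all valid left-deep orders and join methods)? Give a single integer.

Selinger DP over subsets of {B,C}:
  {B}: scan cost=150, card=150
  {C}: scan cost=50, card=50
  {BC}: card=300; try (C,hash)→900, (B,merge)→1750, (C,merge)→1850, (B,hash)→2500, (B,nl)→7550, (C,nl)→7650; best=900 via (C,hash)

900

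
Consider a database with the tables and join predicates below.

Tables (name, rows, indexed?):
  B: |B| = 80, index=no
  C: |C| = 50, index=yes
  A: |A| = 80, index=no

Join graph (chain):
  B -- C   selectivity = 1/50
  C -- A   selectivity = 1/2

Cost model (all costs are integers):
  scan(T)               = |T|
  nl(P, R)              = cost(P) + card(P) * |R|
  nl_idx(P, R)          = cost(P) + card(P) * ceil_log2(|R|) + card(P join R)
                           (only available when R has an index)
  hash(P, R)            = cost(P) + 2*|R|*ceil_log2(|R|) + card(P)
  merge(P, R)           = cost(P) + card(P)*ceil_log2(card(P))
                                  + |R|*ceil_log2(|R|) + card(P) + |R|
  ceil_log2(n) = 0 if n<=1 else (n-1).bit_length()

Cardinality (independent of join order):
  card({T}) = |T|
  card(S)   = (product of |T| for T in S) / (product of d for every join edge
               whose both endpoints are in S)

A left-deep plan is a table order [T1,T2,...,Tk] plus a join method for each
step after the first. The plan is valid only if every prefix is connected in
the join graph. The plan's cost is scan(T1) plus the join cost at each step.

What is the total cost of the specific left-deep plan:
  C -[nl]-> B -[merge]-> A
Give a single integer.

step 1: scan C: cost=50, card=50
step 2: join B via nl
    card(P join B) = 50*80/(50) = 80
    cost = 50 + 50*80 = 4050
step 3: join A via merge
    card(P join A) = 80*80/(2) = 3200
    cost = 4050 + 80*7 + 80*7 + 80 + 80 = 5330

5330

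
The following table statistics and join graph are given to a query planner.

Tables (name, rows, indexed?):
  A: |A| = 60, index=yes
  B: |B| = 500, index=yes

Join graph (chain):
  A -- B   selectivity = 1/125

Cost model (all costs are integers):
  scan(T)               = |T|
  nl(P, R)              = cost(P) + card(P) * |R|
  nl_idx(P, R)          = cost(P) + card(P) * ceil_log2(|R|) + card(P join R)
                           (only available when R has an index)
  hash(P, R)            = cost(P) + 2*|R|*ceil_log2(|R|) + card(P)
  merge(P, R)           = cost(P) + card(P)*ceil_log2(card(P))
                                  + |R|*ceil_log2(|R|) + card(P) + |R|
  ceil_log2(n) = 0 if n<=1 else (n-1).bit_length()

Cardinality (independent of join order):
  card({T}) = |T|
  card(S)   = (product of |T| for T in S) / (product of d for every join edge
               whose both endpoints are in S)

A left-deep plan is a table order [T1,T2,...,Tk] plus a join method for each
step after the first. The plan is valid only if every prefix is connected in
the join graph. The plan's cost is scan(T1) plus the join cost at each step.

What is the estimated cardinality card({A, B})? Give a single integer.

240

Tables in S: A(60), B(500)
Edges inside S: A-B(d=125)
numerator = 60 * 500 = 30000
denominator = 125 = 125
card(S) = 30000 / 125 = 240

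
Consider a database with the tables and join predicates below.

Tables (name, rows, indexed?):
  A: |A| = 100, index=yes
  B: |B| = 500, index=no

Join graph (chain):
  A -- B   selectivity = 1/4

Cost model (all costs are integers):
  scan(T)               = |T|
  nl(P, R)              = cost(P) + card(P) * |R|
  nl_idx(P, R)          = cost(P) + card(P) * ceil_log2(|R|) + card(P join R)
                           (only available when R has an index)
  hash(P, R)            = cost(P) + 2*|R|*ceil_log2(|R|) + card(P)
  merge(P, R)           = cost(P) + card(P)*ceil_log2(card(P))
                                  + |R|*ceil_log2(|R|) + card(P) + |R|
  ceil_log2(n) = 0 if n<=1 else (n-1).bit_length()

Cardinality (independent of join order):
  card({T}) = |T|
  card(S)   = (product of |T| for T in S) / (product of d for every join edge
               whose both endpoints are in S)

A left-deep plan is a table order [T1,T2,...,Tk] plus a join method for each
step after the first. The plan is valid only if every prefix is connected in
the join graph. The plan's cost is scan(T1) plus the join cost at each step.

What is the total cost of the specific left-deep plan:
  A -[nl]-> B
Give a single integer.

step 1: scan A: cost=100, card=100
step 2: join B via nl
    card(P join B) = 100*500/(4) = 12500
    cost = 100 + 100*500 = 50100

50100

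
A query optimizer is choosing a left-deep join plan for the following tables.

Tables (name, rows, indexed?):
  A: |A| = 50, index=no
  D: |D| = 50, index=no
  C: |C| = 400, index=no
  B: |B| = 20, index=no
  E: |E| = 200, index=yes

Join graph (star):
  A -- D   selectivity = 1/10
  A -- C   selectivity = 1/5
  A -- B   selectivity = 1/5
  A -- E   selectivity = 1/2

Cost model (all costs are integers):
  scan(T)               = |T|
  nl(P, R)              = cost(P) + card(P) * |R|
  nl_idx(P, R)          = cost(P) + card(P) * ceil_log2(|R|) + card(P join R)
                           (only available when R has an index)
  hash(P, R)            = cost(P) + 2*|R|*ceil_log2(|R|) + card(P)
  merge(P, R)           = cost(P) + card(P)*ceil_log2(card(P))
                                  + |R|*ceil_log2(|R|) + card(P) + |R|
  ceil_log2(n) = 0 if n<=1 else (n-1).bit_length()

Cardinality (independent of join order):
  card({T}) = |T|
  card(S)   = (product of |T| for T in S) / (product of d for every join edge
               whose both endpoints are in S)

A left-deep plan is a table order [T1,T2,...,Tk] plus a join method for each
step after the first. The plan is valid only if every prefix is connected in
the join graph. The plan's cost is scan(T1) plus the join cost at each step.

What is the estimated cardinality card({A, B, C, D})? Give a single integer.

Tables in S: A(50), B(20), C(400), D(50)
Edges inside S: A-D(d=10), A-C(d=5), A-B(d=5)
numerator = 50 * 20 * 400 * 50 = 20000000
denominator = 10 * 5 * 5 = 250
card(S) = 20000000 / 250 = 80000

80000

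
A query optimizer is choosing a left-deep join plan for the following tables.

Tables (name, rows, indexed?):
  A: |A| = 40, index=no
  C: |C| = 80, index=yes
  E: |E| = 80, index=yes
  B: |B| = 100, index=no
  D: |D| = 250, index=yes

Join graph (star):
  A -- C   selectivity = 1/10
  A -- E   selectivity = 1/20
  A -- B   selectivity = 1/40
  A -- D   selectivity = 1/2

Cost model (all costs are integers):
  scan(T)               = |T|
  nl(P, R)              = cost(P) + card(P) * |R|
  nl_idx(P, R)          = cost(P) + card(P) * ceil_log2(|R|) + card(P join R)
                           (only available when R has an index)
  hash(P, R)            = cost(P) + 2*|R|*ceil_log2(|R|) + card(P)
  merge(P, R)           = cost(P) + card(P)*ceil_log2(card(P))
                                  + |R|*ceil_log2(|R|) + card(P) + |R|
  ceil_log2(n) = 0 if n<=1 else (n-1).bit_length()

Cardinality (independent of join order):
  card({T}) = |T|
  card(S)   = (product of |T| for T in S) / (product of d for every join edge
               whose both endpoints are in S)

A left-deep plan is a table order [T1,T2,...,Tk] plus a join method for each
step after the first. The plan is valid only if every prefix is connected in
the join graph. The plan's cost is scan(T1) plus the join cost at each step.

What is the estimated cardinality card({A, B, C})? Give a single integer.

800

Tables in S: A(40), B(100), C(80)
Edges inside S: A-C(d=10), A-B(d=40)
numerator = 40 * 100 * 80 = 320000
denominator = 10 * 40 = 400
card(S) = 320000 / 400 = 800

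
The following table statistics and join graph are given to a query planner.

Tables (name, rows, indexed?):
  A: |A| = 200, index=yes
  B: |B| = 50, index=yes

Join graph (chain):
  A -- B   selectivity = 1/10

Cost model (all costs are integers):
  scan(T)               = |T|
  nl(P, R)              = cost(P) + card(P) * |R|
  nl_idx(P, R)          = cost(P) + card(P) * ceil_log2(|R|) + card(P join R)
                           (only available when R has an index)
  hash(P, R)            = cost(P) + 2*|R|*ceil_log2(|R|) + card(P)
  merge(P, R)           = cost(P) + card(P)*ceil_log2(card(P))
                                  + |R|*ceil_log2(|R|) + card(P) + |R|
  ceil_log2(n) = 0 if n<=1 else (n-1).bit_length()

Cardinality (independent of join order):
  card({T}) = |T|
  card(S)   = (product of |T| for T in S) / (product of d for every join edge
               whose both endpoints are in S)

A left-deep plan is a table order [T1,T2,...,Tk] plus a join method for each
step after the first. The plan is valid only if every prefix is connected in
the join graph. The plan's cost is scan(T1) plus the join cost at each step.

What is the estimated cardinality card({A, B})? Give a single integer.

1000

Tables in S: A(200), B(50)
Edges inside S: A-B(d=10)
numerator = 200 * 50 = 10000
denominator = 10 = 10
card(S) = 10000 / 10 = 1000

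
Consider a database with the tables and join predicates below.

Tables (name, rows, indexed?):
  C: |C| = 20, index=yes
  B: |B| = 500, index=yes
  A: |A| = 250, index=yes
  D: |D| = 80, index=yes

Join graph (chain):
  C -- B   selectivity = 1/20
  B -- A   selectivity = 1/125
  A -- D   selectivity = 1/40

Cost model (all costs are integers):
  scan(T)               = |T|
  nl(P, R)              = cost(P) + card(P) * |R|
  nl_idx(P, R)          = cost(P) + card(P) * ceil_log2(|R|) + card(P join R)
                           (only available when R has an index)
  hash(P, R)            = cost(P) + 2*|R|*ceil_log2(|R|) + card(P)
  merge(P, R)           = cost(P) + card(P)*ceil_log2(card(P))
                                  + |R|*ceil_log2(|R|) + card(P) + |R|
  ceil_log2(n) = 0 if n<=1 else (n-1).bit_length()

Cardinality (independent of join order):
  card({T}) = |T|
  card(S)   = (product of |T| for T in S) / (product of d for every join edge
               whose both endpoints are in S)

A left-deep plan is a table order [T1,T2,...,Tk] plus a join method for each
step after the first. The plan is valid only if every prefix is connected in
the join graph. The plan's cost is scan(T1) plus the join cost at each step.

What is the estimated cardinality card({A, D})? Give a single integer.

500

Tables in S: A(250), D(80)
Edges inside S: A-D(d=40)
numerator = 250 * 80 = 20000
denominator = 40 = 40
card(S) = 20000 / 40 = 500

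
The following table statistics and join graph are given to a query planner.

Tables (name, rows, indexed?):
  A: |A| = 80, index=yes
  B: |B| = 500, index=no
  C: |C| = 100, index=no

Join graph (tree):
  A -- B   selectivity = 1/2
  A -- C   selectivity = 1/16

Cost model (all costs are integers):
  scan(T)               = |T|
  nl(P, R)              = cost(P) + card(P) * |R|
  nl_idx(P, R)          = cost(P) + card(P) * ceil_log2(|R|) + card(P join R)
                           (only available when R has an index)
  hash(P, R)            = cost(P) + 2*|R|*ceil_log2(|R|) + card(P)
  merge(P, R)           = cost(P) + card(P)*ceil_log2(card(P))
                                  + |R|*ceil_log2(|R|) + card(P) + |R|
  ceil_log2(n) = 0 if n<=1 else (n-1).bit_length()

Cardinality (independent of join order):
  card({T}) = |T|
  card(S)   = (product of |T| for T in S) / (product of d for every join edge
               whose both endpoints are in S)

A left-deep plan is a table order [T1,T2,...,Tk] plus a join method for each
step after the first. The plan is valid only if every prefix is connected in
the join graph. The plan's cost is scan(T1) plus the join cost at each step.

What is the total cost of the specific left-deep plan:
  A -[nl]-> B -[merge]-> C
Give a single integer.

step 1: scan A: cost=80, card=80
step 2: join B via nl
    card(P join B) = 80*500/(2) = 20000
    cost = 80 + 80*500 = 40080
step 3: join C via merge
    card(P join C) = 20000*100/(16) = 125000
    cost = 40080 + 20000*15 + 100*7 + 20000 + 100 = 360880

360880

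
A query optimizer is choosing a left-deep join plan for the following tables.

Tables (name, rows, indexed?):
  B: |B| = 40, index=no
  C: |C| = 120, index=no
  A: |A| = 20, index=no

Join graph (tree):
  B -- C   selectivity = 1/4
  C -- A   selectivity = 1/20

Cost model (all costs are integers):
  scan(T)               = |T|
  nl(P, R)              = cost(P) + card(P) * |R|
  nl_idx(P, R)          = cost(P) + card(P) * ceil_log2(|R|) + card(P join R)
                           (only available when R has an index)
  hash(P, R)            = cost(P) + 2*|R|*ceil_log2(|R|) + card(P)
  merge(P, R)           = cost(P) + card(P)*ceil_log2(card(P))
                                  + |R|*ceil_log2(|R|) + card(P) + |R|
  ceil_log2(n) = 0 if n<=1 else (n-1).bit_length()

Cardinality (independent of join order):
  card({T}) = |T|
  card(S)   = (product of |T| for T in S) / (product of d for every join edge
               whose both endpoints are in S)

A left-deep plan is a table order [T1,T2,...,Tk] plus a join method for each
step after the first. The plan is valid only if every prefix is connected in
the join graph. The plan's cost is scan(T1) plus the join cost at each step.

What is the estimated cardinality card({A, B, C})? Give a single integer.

Tables in S: A(20), B(40), C(120)
Edges inside S: B-C(d=4), C-A(d=20)
numerator = 20 * 40 * 120 = 96000
denominator = 4 * 20 = 80
card(S) = 96000 / 80 = 1200

1200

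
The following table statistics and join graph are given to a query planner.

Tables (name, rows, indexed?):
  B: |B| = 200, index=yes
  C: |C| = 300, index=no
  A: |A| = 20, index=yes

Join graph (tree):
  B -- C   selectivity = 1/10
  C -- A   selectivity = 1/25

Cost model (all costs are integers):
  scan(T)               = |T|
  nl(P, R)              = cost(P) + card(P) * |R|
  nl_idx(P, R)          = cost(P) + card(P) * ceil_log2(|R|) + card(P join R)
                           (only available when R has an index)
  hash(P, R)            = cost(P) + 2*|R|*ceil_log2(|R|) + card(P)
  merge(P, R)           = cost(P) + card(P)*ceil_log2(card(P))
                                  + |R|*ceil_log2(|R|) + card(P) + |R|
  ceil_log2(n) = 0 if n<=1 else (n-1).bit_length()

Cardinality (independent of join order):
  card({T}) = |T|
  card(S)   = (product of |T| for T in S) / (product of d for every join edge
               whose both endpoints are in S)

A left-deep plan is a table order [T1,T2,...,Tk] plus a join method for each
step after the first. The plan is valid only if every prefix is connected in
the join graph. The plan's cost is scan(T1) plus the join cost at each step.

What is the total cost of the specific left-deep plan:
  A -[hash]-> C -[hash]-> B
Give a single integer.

8880

step 1: scan A: cost=20, card=20
step 2: join C via hash
    card(P join C) = 20*300/(25) = 240
    cost = 20 + 2*300*9 + 20 = 5440
step 3: join B via hash
    card(P join B) = 240*200/(10) = 4800
    cost = 5440 + 2*200*8 + 240 = 8880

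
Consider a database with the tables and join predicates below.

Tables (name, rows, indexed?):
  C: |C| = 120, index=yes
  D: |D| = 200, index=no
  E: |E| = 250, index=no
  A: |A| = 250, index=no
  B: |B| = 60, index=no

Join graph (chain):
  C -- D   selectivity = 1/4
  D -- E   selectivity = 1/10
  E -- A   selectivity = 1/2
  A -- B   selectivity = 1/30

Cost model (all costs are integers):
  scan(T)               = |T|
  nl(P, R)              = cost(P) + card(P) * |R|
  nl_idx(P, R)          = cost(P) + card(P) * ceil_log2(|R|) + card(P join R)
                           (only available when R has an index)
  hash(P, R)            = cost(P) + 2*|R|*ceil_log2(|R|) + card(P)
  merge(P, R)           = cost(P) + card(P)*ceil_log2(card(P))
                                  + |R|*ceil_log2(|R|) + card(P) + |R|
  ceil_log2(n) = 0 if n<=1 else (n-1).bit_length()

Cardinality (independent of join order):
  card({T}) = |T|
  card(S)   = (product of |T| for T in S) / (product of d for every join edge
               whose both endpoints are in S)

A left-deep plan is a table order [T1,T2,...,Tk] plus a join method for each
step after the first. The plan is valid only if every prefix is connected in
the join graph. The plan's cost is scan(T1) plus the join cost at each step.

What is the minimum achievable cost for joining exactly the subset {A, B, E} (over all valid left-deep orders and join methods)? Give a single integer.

Selinger DP over subsets of {A,B,E}:
  {E}: scan cost=250, card=250
  {A}: scan cost=250, card=250
  {B}: scan cost=60, card=60
  {AE}: card=31250; try (E,hash)→4500, (A,hash)→4500, (E,merge)→4750, (A,merge)→4750, (E,nl)→62750, (A,nl)→62750; best=4500 via (E,hash)
  {AB}: card=500; try (B,hash)→1220, (A,merge)→2730, (B,merge)→2920, (A,hash)→4120, (A,nl)→15060, (B,nl)→15250; best=1220 via (B,hash)
  {ABE}: card=62500; try (E,hash)→5720, (E,merge)→8470, (B,hash)→36470, (E,nl)→126220, (B,merge)→504920, (B,nl)→1879500; best=5720 via (E,hash)

5720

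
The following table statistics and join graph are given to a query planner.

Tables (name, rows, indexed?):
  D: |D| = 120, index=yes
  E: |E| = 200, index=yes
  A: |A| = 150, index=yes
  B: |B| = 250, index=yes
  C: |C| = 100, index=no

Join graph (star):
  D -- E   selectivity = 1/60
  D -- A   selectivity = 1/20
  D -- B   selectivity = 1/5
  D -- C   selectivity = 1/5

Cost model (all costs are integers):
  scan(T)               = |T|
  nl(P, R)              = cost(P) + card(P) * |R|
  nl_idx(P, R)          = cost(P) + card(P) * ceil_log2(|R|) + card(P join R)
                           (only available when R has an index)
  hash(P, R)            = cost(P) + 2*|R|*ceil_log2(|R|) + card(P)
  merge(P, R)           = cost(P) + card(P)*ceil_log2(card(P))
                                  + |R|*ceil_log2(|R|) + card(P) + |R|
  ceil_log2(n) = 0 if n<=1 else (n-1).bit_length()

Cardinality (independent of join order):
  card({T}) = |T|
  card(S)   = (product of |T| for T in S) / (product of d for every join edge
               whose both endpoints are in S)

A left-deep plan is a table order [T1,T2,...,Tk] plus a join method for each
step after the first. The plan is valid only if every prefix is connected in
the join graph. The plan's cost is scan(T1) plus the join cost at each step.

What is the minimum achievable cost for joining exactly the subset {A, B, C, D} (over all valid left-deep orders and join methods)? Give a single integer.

Selinger DP over subsets of {A,B,C,D}:
  {D}: scan cost=120, card=120
  {A}: scan cost=150, card=150
  {B}: scan cost=250, card=250
  {C}: scan cost=100, card=100
  {AD}: card=900; try (D,hash)→1980, (A,nl_idx)→1980, (D,nl_idx)→2100, (A,merge)→2430, (D,merge)→2460, (A,hash)→2640 …(+2); best=1980 via (D,hash)
  {BD}: card=6000; try (D,hash)→2180, (B,merge)→3330, (D,merge)→3460, (B,hash)→4240, (B,nl_idx)→7080, (D,nl_idx)→8000 …(+2); best=2180 via (D,hash)
  {CD}: card=2400; try (C,hash)→1640, (D,merge)→1860, (D,hash)→1880, (C,merge)→1880, (D,nl_idx)→3200, (D,nl)→12100 …(+1); best=1640 via (C,hash)
  {ABD}: card=45000; try (B,hash)→6880, (A,hash)→10580, (B,merge)→14130, (B,nl_idx)→54180, (A,merge)→87530, (A,nl_idx)→95180 …(+2); best=6880 via (B,hash)
  {ACD}: card=18000; try (C,hash)→4280, (A,hash)→6440, (C,merge)→12680, (A,merge)→34190, (A,nl_idx)→38840, (C,nl)→91980 …(+1); best=4280 via (C,hash)
  {BCD}: card=120000; try (B,hash)→8040, (C,hash)→9580, (B,merge)→35090, (C,merge)→86980, (B,nl_idx)→140840, (B,nl)→601640 …(+1); best=8040 via (B,hash)
  {ABCD}: card=900000; try (B,hash)→26280, (C,hash)→53280, (A,hash)→130440, (B,merge)→294530, (C,merge)→772680, (B,nl_idx)→1048280 …(+5); best=26280 via (B,hash)

26280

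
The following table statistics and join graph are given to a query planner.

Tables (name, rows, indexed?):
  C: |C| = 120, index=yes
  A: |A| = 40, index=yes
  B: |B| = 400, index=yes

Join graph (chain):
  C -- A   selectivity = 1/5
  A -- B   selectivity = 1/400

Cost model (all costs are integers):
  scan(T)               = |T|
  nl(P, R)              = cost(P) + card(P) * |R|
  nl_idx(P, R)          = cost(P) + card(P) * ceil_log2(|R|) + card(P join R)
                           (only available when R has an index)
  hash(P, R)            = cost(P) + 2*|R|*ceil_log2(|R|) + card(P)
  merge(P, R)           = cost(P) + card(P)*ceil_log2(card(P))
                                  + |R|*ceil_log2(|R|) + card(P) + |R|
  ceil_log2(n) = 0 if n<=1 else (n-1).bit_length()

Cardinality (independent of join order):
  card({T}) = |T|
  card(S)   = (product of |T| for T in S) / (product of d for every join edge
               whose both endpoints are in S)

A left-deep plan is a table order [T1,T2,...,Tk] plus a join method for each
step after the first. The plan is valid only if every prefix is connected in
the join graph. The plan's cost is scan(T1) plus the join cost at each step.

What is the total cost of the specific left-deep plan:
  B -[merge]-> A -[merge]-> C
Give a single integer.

step 1: scan B: cost=400, card=400
step 2: join A via merge
    card(P join A) = 400*40/(400) = 40
    cost = 400 + 400*9 + 40*6 + 400 + 40 = 4680
step 3: join C via merge
    card(P join C) = 40*120/(5) = 960
    cost = 4680 + 40*6 + 120*7 + 40 + 120 = 5920

5920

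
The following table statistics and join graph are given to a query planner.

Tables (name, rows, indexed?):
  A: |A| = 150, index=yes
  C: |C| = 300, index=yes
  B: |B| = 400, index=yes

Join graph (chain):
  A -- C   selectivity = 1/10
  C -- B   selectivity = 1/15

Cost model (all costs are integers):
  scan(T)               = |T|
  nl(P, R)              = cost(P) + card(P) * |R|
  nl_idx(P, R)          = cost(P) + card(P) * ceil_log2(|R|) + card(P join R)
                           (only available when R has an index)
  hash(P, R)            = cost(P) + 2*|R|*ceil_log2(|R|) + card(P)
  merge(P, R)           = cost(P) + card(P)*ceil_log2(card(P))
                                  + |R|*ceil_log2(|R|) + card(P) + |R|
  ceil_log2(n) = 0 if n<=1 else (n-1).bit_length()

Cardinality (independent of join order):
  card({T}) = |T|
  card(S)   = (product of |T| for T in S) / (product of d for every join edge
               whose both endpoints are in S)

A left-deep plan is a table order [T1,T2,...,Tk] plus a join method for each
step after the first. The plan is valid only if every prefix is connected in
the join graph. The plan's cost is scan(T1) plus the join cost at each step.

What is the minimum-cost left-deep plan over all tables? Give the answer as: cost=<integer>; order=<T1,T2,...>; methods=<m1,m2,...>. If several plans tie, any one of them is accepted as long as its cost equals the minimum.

Selinger DP (subsets sized 1..n):
  {A}: scan cost=150, card=150
  {C}: scan cost=300, card=300
  {B}: scan cost=400, card=400
  {AC}: card=4500; try (A,hash)→3000, (C,merge)→4500, (A,merge)→4650, (C,hash)→5700, (C,nl_idx)→6000, (A,nl_idx)→7200 …(+2); best=3000 via (A,hash)
  {BC}: card=8000; try (C,hash)→6200, (B,merge)→7300, (C,merge)→7400, (B,hash)→7800, (B,nl_idx)→11000, (C,nl_idx)→12000 …(+2); best=6200 via (C,hash)
  {ABC}: card=120000; try (B,hash)→14700, (A,hash)→16600, (B,merge)→70000, (A,merge)→119550, (B,nl_idx)→163500, (A,nl_idx)→190200 …(+2); best=14700 via (B,hash)

cost=14700; order=C,A,B; methods=hash,hash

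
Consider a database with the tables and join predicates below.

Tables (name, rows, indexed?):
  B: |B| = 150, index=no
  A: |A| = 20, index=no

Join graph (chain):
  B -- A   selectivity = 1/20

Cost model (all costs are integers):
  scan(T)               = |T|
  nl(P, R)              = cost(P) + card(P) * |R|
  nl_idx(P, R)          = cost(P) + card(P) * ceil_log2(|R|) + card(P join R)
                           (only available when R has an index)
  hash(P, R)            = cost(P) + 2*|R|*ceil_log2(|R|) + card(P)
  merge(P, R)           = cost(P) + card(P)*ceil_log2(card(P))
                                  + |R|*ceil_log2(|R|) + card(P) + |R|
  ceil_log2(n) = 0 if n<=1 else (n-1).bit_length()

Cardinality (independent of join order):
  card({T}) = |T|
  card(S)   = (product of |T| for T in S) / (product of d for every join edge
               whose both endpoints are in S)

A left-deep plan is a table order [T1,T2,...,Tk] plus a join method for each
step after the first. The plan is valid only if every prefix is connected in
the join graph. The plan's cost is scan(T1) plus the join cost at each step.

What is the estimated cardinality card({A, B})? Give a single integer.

Tables in S: A(20), B(150)
Edges inside S: B-A(d=20)
numerator = 20 * 150 = 3000
denominator = 20 = 20
card(S) = 3000 / 20 = 150

150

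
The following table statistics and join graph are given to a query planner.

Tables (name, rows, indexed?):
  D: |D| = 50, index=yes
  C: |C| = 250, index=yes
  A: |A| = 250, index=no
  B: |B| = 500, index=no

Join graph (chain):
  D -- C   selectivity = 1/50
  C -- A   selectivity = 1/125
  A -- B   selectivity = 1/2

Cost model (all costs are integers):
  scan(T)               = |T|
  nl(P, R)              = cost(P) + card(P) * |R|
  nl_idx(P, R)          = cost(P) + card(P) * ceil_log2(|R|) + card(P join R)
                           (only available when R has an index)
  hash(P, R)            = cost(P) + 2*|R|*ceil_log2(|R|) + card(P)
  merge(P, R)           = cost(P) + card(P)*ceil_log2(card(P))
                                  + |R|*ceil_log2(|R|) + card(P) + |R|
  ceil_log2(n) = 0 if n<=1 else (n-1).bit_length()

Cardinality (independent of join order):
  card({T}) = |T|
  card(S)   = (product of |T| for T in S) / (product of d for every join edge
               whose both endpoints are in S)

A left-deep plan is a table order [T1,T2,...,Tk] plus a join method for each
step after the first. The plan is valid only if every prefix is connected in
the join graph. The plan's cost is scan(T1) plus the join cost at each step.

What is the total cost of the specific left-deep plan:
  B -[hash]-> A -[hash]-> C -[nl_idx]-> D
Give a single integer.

step 1: scan B: cost=500, card=500
step 2: join A via hash
    card(P join A) = 500*250/(2) = 62500
    cost = 500 + 2*250*8 + 500 = 5000
step 3: join C via hash
    card(P join C) = 62500*250/(125) = 125000
    cost = 5000 + 2*250*8 + 62500 = 71500
step 4: join D via nl_idx
    card(P join D) = 125000*50/(50) = 125000
    cost = 71500 + 125000*6 + 125000 = 946500

946500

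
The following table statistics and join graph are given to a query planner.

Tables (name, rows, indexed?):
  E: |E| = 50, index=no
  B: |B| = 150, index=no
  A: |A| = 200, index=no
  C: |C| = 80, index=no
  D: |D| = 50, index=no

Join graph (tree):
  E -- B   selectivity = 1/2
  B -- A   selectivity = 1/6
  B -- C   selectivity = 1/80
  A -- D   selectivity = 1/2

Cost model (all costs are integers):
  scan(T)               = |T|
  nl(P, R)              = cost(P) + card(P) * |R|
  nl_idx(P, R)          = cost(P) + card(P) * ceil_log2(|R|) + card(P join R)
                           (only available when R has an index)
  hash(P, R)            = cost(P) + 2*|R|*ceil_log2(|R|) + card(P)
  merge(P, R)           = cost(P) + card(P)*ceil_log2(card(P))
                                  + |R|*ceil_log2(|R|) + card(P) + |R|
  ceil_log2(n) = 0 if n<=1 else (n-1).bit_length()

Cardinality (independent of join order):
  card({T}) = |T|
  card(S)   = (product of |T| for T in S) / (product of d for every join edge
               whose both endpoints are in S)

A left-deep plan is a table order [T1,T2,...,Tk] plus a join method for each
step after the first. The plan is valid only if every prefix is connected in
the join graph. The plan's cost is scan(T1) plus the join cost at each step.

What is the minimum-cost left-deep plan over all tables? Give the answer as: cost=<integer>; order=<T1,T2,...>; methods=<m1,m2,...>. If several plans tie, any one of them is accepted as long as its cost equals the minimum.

Selinger DP (subsets sized 1..n):
  {E}: scan cost=50, card=50
  {B}: scan cost=150, card=150
  {A}: scan cost=200, card=200
  {C}: scan cost=80, card=80
  {D}: scan cost=50, card=50
  {BE}: card=3750; try (E,hash)→900, (B,merge)→1750, (E,merge)→1850, (B,hash)→2500, (B,nl)→7550, (E,nl)→7650; best=900 via (E,hash)
  {AB}: card=5000; try (B,hash)→2800, (A,merge)→3300, (B,merge)→3350, (A,hash)→3500, (A,nl)→30150, (B,nl)→30200; best=2800 via (B,hash)
  {BC}: card=150; try (C,hash)→1420, (B,merge)→2070, (C,merge)→2140, (B,hash)→2560, (B,nl)→12080, (C,nl)→12150; best=1420 via (C,hash)
  {AD}: card=5000; try (D,hash)→1000, (A,merge)→2200, (D,merge)→2350, (A,hash)→3300, (A,nl)→10050, (D,nl)→10200; best=1000 via (D,hash)
  {ABE}: card=125000; try (A,hash)→7850, (E,hash)→8400, (A,merge)→51450, (E,merge)→73150, (E,nl)→252800, (A,nl)→750900; best=7850 via (A,hash)
  {BCE}: card=3750; try (E,hash)→2170, (E,merge)→3120, (C,hash)→5770, (E,nl)→8920, (C,merge)→50290, (C,nl)→300900; best=2170 via (E,hash)
  {ABC}: card=5000; try (A,merge)→4570, (A,hash)→4770, (C,hash)→8920, (A,nl)→31420, (C,merge)→73440, (C,nl)→402800; best=4570 via (A,merge)
  {ABD}: card=125000; try (D,hash)→8400, (B,hash)→8400, (B,merge)→72350, (D,merge)→73150, (D,nl)→252800, (B,nl)→751000; best=8400 via (D,hash)
  {ABCE}: card=125000; try (A,hash)→9120, (E,hash)→10170, (A,merge)→52720, (E,merge)→74920, (C,hash)→133970, (E,nl)→254570 …(+3); best=9120 via (A,hash)
  {ABDE}: card=3125000; try (D,hash)→133450, (E,hash)→134000, (D,merge)→2258200, (E,merge)→2258750, (D,nl)→6257850, (E,nl)→6258400; best=133450 via (D,hash)
  {ABCD}: card=125000; try (D,hash)→10170, (D,merge)→74920, (C,hash)→134520, (D,nl)→254570, (C,merge)→2259040, (C,nl)→10008400; best=10170 via (D,hash)
  {ABCDE}: card=3125000; try (D,hash)→134720, (E,hash)→135770, (D,merge)→2259470, (E,merge)→2260520, (C,hash)→3259570, (D,nl)→6259120 …(+3); best=134720 via (D,hash)

cost=134720; order=B,C,E,A,D; methods=hash,hash,hash,hash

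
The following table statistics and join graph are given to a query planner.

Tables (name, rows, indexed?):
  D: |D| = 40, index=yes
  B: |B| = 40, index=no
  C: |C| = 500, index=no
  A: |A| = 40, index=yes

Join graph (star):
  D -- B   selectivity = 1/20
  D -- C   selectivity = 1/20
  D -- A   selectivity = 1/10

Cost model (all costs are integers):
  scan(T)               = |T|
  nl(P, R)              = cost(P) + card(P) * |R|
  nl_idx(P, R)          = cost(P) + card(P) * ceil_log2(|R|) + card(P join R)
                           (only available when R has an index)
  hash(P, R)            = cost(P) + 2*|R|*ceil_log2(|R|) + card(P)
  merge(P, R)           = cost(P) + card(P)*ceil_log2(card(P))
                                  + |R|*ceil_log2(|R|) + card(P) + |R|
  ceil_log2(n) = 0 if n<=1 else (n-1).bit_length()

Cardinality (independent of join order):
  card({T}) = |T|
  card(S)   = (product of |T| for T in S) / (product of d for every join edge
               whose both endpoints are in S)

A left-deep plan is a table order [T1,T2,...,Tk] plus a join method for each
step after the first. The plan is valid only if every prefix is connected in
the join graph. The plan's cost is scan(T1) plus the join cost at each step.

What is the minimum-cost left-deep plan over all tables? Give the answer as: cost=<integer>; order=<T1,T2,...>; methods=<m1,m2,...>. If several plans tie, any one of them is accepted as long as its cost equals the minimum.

Selinger DP (subsets sized 1..n):
  {D}: scan cost=40, card=40
  {B}: scan cost=40, card=40
  {C}: scan cost=500, card=500
  {A}: scan cost=40, card=40
  {BD}: card=80; try (D,nl_idx)→360, (D,hash)→560, (B,hash)→560, (D,merge)→600, (B,merge)→600, (D,nl)→1640 …(+1); best=360 via (D,nl_idx)
  {CD}: card=1000; try (D,hash)→1480, (D,nl_idx)→4500, (C,merge)→5320, (D,merge)→5780, (C,hash)→9080, (C,nl)→20040 …(+1); best=1480 via (D,hash)
  {AD}: card=160; try (D,nl_idx)→440, (A,nl_idx)→440, (D,hash)→560, (A,hash)→560, (D,merge)→600, (A,merge)→600 …(+2); best=440 via (D,nl_idx)
  {BCD}: card=2000; try (B,hash)→2960, (C,merge)→6000, (C,hash)→9440, (B,merge)→12760, (C,nl)→40360, (B,nl)→41480; best=2960 via (B,hash)
  {ABD}: card=320; try (A,hash)→920, (B,hash)→1080, (A,nl_idx)→1160, (A,merge)→1280, (B,merge)→2160, (A,nl)→3560 …(+1); best=920 via (A,hash)
  {ACD}: card=4000; try (A,hash)→2960, (C,merge)→6880, (C,hash)→9600, (A,nl_idx)→11480, (A,merge)→12760, (A,nl)→41480 …(+1); best=2960 via (A,hash)
  {ABCD}: card=8000; try (A,hash)→5440, (B,hash)→7440, (C,merge)→9120, (C,hash)→10240, (A,nl_idx)→22960, (A,merge)→27240 …(+4); best=5440 via (A,hash)

cost=5440; order=C,D,B,A; methods=hash,hash,hash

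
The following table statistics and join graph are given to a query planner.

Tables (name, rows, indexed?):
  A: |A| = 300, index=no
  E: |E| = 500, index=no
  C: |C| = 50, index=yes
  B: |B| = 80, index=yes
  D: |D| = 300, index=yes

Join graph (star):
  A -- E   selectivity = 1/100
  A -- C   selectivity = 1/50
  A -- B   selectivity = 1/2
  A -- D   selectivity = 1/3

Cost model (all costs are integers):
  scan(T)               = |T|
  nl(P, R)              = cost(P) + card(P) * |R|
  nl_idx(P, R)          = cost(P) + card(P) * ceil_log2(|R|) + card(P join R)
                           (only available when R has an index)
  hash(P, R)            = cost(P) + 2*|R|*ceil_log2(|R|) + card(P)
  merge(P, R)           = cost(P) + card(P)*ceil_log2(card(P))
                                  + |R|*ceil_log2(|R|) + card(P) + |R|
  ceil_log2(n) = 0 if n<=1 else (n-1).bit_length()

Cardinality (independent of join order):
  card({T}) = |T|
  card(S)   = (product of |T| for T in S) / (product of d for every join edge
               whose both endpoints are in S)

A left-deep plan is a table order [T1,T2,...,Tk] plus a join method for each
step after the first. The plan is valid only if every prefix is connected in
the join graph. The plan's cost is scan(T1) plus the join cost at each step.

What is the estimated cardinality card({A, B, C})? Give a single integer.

12000

Tables in S: A(300), B(80), C(50)
Edges inside S: A-C(d=50), A-B(d=2)
numerator = 300 * 80 * 50 = 1200000
denominator = 50 * 2 = 100
card(S) = 1200000 / 100 = 12000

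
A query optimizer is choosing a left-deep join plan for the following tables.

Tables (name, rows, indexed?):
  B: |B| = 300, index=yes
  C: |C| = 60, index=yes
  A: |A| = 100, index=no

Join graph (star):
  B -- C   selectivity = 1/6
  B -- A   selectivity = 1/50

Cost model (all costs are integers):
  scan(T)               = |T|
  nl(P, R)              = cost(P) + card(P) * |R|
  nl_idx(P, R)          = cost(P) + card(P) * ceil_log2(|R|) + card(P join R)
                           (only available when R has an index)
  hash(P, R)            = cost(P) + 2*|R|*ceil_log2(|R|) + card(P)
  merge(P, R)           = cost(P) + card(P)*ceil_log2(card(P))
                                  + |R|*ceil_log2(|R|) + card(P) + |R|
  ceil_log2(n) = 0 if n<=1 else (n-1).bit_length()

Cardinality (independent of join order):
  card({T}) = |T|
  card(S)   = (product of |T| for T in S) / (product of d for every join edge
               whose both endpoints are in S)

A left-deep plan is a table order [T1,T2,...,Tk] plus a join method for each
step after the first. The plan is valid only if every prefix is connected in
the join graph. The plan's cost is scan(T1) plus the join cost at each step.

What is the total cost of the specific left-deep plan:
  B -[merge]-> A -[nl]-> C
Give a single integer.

40100

step 1: scan B: cost=300, card=300
step 2: join A via merge
    card(P join A) = 300*100/(50) = 600
    cost = 300 + 300*9 + 100*7 + 300 + 100 = 4100
step 3: join C via nl
    card(P join C) = 600*60/(6) = 6000
    cost = 4100 + 600*60 = 40100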